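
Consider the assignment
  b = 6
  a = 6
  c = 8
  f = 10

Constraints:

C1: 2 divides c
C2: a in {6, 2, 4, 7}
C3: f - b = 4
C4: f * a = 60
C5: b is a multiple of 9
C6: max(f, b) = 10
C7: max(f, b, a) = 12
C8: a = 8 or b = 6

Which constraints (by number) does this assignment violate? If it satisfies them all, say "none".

The assignment fails constraints 5, 7.

C1: 8 / 2 = 4, so 2 divides 8  ✔
C2: a = 6 is in {6, 2, 4, 7}  ✔
C3: f - b = 10 - 6 = 4  ✔
C4: f * a = 10 * 6 = 60  ✔
C5: 6 = 9*0 + 6, so 9 does not divide 6  ✘
C6: max(10, 6) = 10  ✔
C7: max(10, 6, 6) = 10, not 12  ✘
C8: a = 6 ≠ 8, but b = 6 = 6 (second disjunct)  ✔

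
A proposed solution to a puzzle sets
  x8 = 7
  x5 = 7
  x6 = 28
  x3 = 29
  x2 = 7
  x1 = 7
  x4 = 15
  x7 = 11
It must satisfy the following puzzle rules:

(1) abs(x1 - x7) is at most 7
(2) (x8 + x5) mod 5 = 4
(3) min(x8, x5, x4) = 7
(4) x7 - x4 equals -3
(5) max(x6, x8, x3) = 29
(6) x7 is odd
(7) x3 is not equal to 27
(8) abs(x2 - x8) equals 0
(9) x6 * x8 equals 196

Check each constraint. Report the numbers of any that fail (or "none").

(1) abs(7 - 11) = 4; 4 ≤ 7  holds
(2) x8 + x5 = 14; 14 mod 5 = 4  holds
(3) min(7, 7, 15) = 7  holds
(4) x7 - x4 = 11 - 15 = -4, not -3  fails
(5) max(28, 7, 29) = 29  holds
(6) x7 = 11 is odd  holds
(7) x3 = 29, and 29 ≠ 27  holds
(8) abs(7 - 7) = 0  holds
(9) x6 * x8 = 28 * 7 = 196  holds

Constraint 4 does not hold.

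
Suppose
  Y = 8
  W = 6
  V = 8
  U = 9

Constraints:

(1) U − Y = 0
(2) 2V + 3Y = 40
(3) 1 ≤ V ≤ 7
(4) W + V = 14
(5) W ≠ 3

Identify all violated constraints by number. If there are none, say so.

(1) U − Y = 9 − 8 = 1, not 0 — violated.
(2) 2V + 3Y = 2(8) + 3(8) = 40 — OK.
(3) V = 8 is outside [1, 7] — violated.
(4) W + V = 6 + 8 = 14 — OK.
(5) W = 6, and 6 ≠ 3 — OK.

The assignment fails constraints 1 and 3.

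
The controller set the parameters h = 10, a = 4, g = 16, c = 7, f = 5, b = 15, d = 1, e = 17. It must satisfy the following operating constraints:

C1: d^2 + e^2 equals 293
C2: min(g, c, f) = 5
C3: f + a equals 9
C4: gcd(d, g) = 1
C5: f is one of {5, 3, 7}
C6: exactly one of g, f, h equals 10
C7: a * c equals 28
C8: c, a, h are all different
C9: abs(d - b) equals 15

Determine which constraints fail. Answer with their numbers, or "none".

C1: d^2 + e^2 = 1^2 + 17^2 = 1 + 289 = 290, not 293  fails
C2: min(16, 7, 5) = 5  holds
C3: f + a = 5 + 4 = 9  holds
C4: gcd(1, 16) = 1  holds
C5: f = 5 is in {5, 3, 7}  holds
C6: g=16, f=5, h=10; 1 of them equals 10  holds
C7: a * c = 4 * 7 = 28  holds
C8: values 7, 4, 10 are pairwise distinct  holds
C9: abs(1 - 15) = 14, not 15  fails

Constraints 1 and 9 are violated.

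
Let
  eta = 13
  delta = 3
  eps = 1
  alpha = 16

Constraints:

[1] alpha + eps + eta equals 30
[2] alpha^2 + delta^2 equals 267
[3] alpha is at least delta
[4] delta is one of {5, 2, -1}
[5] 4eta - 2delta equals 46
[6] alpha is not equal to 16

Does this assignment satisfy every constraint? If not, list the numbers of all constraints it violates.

[1] alpha + eps + eta = 16 + 1 + 13 = 30  ✓
[2] alpha^2 + delta^2 = 16^2 + 3^2 = 256 + 9 = 265, not 267  ✗
[3] alpha = 16, delta = 3; 16 ≥ 3  ✓
[4] delta = 3 is not in {5, 2, -1}  ✗
[5] 4eta - 2delta = 4(13) - 2(3) = 46  ✓
[6] alpha = 16, but 16 is required to differ  ✗

No — constraints 2, 4, and 6 are not satisfied.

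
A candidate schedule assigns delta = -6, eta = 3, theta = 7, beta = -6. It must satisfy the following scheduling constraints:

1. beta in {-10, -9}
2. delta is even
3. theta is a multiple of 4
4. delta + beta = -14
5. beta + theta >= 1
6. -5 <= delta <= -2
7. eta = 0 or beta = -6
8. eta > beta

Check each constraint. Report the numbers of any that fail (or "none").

Violated: 1, 3, 4, and 6.

1. beta = -6 is not in {-10, -9} — does not hold.
2. delta = -6 is even — holds.
3. 7 = 4*1 + 3, so 4 does not divide 7 — does not hold.
4. delta + beta = -6 + (-6) = -12, not -14 — does not hold.
5. beta + theta = -6 + 7 = 1; 1 ≥ 1 — holds.
6. delta = -6 is outside [-5, -2] — does not hold.
7. eta = 3 ≠ 0, but beta = -6 = -6 (second disjunct) — holds.
8. eta = 3, beta = -6; 3 > -6 — holds.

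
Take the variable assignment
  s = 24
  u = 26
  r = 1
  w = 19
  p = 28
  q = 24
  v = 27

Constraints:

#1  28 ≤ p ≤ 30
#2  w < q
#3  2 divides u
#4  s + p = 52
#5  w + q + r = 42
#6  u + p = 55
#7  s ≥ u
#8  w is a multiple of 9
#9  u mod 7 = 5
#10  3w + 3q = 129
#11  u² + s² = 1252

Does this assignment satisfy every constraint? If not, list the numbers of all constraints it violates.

#1 p = 28 lies in [28, 30]  holds
#2 w = 19, q = 24; 19 < 24  holds
#3 26 / 2 = 13, so 2 divides 26  holds
#4 s + p = 24 + 28 = 52  holds
#5 w + q + r = 19 + 24 + 1 = 44, not 42  fails
#6 u + p = 26 + 28 = 54, not 55  fails
#7 s = 24, u = 26; 24 < 26 (want ≥)  fails
#8 19 = 9×2 + 1, so 9 does not divide 19  fails
#9 26 mod 7 = 5  holds
#10 3w + 3q = 3(19) + 3(24) = 129  holds
#11 u² + s² = 26² + 24² = 676 + 576 = 1252  holds

No — constraints 5, 6, 7, and 8 are not satisfied.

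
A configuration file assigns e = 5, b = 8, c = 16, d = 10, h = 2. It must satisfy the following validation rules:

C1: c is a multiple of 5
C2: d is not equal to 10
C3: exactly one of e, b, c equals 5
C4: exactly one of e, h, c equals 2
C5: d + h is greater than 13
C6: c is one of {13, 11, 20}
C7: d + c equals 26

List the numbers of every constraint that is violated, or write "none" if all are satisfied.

The assignment fails constraints 1, 2, 5, and 6.

C1: 16 = 5*3 + 1, so 5 does not divide 16 — violated.
C2: d = 10, but 10 is required to differ — violated.
C3: e=5, b=8, c=16; 1 of them equals 5 — satisfied.
C4: e=5, h=2, c=16; 1 of them equals 2 — satisfied.
C5: d + h = 10 + 2 = 12; 12 ≤ 13, bound 13 not met — violated.
C6: c = 16 is not in {13, 11, 20} — violated.
C7: d + c = 10 + 16 = 26 — satisfied.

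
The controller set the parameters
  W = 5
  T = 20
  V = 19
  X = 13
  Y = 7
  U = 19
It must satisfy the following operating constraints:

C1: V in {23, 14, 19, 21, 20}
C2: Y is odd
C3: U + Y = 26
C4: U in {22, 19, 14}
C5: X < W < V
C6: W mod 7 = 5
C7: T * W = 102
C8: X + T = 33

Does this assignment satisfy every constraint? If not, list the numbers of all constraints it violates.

C1: V = 19 is in {23, 14, 19, 21, 20}  ✓
C2: Y = 7 is odd  ✓
C3: U + Y = 19 + 7 = 26  ✓
C4: U = 19 is in {22, 19, 14}  ✓
C5: values 13, 5, 19; X = 13 is not < W = 5  ✗
C6: 5 mod 7 = 5  ✓
C7: T * W = 20 * 5 = 100, not 102  ✗
C8: X + T = 13 + 20 = 33  ✓

Constraints 5 and 7 do not hold.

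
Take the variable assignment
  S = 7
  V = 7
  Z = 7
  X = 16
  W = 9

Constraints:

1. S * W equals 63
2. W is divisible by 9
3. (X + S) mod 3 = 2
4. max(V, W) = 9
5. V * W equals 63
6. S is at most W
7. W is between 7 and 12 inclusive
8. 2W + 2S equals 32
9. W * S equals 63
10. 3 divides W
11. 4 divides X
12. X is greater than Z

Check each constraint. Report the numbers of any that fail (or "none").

1. S * W = 7 * 9 = 63  OK
2. 9 / 9 = 1, so 9 divides 9  OK
3. X + S = 23; 23 mod 3 = 2  OK
4. max(7, 9) = 9  OK
5. V * W = 7 * 9 = 63  OK
6. S = 7, W = 9; 7 ≤ 9  OK
7. W = 9 lies in [7, 12]  OK
8. 2W + 2S = 2(9) + 2(7) = 32  OK
9. W * S = 9 * 7 = 63  OK
10. 9 / 3 = 3, so 3 divides 9  OK
11. 16 / 4 = 4, so 4 divides 16  OK
12. X = 16, Z = 7; 16 > 7  OK

None — every constraint holds.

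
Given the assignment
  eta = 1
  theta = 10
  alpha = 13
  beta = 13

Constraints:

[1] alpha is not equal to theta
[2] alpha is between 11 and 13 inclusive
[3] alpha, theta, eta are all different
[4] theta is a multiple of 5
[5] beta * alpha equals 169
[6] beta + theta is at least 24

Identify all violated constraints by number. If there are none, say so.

[1] alpha = 13, theta = 10; distinct — satisfied.
[2] alpha = 13 lies in [11, 13] — satisfied.
[3] values 13, 10, 1 are pairwise distinct — satisfied.
[4] 10 / 5 = 2, so 5 divides 10 — satisfied.
[5] beta * alpha = 13 * 13 = 169 — satisfied.
[6] beta + theta = 13 + 10 = 23; 23 < 24, bound 24 not met — violated.

No — constraint 6 is not satisfied.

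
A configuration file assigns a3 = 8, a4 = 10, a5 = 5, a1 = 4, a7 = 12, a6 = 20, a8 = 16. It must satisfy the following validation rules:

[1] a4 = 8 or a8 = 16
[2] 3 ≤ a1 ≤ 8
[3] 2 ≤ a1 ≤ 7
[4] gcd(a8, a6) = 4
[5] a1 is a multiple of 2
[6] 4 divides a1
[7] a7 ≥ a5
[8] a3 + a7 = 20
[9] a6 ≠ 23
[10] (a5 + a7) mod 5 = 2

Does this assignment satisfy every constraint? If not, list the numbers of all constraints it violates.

Yes — all constraints hold.

[1] a4 = 10 ≠ 8, but a8 = 16 = 16 (second disjunct) — holds.
[2] a1 = 4 lies in [3, 8] — holds.
[3] a1 = 4 lies in [2, 7] — holds.
[4] gcd(16, 20) = 4 — holds.
[5] 4 / 2 = 2, so 2 divides 4 — holds.
[6] 4 / 4 = 1, so 4 divides 4 — holds.
[7] a7 = 12, a5 = 5; 12 ≥ 5 — holds.
[8] a3 + a7 = 8 + 12 = 20 — holds.
[9] a6 = 20, and 20 ≠ 23 — holds.
[10] a5 + a7 = 17; 17 mod 5 = 2 — holds.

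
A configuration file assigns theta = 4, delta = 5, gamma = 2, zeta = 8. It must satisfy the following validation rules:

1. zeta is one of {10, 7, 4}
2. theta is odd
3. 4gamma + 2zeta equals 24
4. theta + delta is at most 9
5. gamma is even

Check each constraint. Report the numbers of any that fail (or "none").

Violated: 1 and 2.

1. zeta = 8 is not in {10, 7, 4}  ✗
2. theta = 4 is even  ✗
3. 4gamma + 2zeta = 4(2) + 2(8) = 24  ✓
4. theta + delta = 4 + 5 = 9; 9 ≤ 9  ✓
5. gamma = 2 is even  ✓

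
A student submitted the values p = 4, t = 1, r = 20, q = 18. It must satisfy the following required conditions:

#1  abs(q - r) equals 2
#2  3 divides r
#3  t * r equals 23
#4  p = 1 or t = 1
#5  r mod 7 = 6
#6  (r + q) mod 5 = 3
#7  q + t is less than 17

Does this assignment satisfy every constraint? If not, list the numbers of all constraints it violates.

The assignment fails constraints 2, 3, and 7.

#1 abs(18 - 20) = 2  holds
#2 20 = 3*6 + 2, so 3 does not divide 20  fails
#3 t * r = 1 * 20 = 20, not 23  fails
#4 p = 4 ≠ 1, but t = 1 = 1 (second disjunct)  holds
#5 20 mod 7 = 6  holds
#6 r + q = 38; 38 mod 5 = 3  holds
#7 q + t = 18 + 1 = 19; 19 ≥ 17, bound 17 not met  fails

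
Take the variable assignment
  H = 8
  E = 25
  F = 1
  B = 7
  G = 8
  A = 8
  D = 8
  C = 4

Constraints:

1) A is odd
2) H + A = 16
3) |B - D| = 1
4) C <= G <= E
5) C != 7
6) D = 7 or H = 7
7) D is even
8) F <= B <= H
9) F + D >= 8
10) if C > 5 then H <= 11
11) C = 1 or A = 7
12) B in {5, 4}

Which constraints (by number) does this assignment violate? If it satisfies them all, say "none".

1) A = 8 is even — violated.
2) H + A = 8 + 8 = 16 — satisfied.
3) |7 - 8| = 1 — satisfied.
4) values 4 <= 8 <= 25 — satisfied.
5) C = 4, and 4 ≠ 7 — satisfied.
6) D = 8 ≠ 7 and H = 8 ≠ 7; both disjuncts false — violated.
7) D = 8 is even — satisfied.
8) values 1 <= 7 <= 8 — satisfied.
9) F + D = 1 + 8 = 9; 9 ≥ 8 — satisfied.
10) C = 4, not > 5; antecedent false, conditional vacuously true — satisfied.
11) C = 4 ≠ 1 and A = 8 ≠ 7; both disjuncts false — violated.
12) B = 7 is not in {5, 4} — violated.

The assignment fails constraints 1, 6, 11, and 12.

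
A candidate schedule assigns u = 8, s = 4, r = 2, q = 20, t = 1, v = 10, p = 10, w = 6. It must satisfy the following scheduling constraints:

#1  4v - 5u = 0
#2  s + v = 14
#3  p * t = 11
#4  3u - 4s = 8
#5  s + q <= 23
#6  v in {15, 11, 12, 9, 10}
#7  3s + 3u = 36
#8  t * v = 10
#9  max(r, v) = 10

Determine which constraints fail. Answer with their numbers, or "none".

Violated: 3 and 5.

#1 4v - 5u = 4(10) - 5(8) = 0 — OK.
#2 s + v = 4 + 10 = 14 — OK.
#3 p * t = 10 * 1 = 10, not 11 — violated.
#4 3u - 4s = 3(8) - 4(4) = 8 — OK.
#5 s + q = 4 + 20 = 24; 24 > 23, bound 23 not met — violated.
#6 v = 10 is in {15, 11, 12, 9, 10} — OK.
#7 3s + 3u = 3(4) + 3(8) = 36 — OK.
#8 t * v = 1 * 10 = 10 — OK.
#9 max(2, 10) = 10 — OK.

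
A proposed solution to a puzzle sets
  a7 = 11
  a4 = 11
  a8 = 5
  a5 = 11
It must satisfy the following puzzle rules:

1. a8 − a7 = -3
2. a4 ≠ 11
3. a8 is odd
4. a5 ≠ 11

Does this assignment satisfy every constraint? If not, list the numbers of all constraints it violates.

1. a8 − a7 = 5 − 11 = -6, not -3  false
2. a4 = 11, but 11 is required to differ  false
3. a8 = 5 is odd  true
4. a5 = 11, but 11 is required to differ  false

Violated: 1, 2, and 4.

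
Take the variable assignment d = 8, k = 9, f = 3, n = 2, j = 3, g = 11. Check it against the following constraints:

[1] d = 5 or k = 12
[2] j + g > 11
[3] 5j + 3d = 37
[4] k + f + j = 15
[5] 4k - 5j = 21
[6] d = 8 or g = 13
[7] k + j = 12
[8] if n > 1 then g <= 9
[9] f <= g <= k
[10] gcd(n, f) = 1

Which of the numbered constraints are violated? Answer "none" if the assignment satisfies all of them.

No — constraints 1, 3, 8, 9 are not satisfied.

[1] d = 8 ≠ 5 and k = 9 ≠ 12; both disjuncts false — fails.
[2] j + g = 3 + 11 = 14; 14 > 11 — holds.
[3] 5j + 3d = 5(3) + 3(8) = 39, not 37 — fails.
[4] k + f + j = 9 + 3 + 3 = 15 — holds.
[5] 4k - 5j = 4(9) - 5(3) = 21 — holds.
[6] d = 8 = 8 (first disjunct) — holds.
[7] k + j = 9 + 3 = 12 — holds.
[8] n = 2 > 1, so we need g ≤ 9; but g = 11 > 9 — fails.
[9] values 3, 11, 9; g = 11 is not <= k = 9 — fails.
[10] gcd(2, 3) = 1 — holds.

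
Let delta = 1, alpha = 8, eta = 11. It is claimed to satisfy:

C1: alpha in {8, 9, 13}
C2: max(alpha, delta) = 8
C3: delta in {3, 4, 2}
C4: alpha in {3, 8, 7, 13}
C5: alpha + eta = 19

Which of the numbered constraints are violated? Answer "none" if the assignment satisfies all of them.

No — constraint 3 is not satisfied.

C1: alpha = 8 is in {8, 9, 13}  yes
C2: max(8, 1) = 8  yes
C3: delta = 1 is not in {3, 4, 2}  no
C4: alpha = 8 is in {3, 8, 7, 13}  yes
C5: alpha + eta = 8 + 11 = 19  yes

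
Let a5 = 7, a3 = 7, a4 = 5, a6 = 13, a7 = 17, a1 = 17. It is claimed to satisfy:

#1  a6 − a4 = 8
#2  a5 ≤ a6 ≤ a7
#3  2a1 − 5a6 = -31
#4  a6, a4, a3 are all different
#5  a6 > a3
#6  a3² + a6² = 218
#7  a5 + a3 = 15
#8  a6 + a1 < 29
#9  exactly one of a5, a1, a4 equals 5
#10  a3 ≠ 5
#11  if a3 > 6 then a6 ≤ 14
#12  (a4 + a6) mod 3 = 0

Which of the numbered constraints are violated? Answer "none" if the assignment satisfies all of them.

#1 a6 − a4 = 13 − 5 = 8 — satisfied.
#2 values 7 ≤ 13 ≤ 17 — satisfied.
#3 2a1 − 5a6 = 2(17) − 5(13) = -31 — satisfied.
#4 values 13, 5, 7 are pairwise distinct — satisfied.
#5 a6 = 13, a3 = 7; 13 > 7 — satisfied.
#6 a3² + a6² = 7² + 13² = 49 + 169 = 218 — satisfied.
#7 a5 + a3 = 7 + 7 = 14, not 15 — violated.
#8 a6 + a1 = 13 + 17 = 30; 30 ≥ 29, bound 29 not met — violated.
#9 a5=7, a1=17, a4=5; 1 of them equals 5 — satisfied.
#10 a3 = 7, and 7 ≠ 5 — satisfied.
#11 a3 = 7 > 6, so we need a6 ≤ 14; a6 = 13 ≤ 14 — satisfied.
#12 a4 + a6 = 18; 18 mod 3 = 0 — satisfied.

The assignment fails constraints 7, 8.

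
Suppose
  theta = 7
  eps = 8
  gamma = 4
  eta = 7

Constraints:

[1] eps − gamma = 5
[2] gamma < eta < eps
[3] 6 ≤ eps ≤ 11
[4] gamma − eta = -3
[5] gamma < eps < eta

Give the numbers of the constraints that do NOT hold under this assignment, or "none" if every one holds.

Constraints 1 and 5 are violated.

[1] eps − gamma = 8 − 4 = 4, not 5  no
[2] values 4 < 7 < 8  yes
[3] eps = 8 lies in [6, 11]  yes
[4] gamma − eta = 4 − 7 = -3  yes
[5] values 4, 8, 7; eps = 8 is not < eta = 7  no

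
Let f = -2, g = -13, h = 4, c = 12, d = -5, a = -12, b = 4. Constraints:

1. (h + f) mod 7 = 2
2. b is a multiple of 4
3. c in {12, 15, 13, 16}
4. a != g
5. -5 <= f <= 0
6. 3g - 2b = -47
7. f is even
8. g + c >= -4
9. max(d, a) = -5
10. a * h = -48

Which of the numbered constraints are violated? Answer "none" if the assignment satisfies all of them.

Yes — all constraints hold.

1. h + f = 2; 2 mod 7 = 2 — OK.
2. 4 / 4 = 1, so 4 divides 4 — OK.
3. c = 12 is in {12, 15, 13, 16} — OK.
4. a = -12, g = -13; distinct — OK.
5. f = -2 lies in [-5, 0] — OK.
6. 3g - 2b = 3(-13) - 2(4) = -47 — OK.
7. f = -2 is even — OK.
8. g + c = -13 + 12 = -1; -1 ≥ -4 — OK.
9. max(-5, -12) = -5 — OK.
10. a * h = -12 * 4 = -48 — OK.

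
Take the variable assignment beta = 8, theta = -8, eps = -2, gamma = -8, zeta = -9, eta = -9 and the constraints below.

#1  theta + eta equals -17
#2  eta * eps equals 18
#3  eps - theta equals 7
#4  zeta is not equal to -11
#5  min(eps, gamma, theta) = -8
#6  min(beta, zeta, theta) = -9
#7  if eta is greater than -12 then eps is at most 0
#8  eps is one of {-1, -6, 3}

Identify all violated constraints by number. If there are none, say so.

Constraints 3 and 8 are violated.

#1 theta + eta = -8 + (-9) = -17  ✔
#2 eta * eps = -9 * (-2) = 18  ✔
#3 eps - theta = -2 - (-8) = 6, not 7  ✘
#4 zeta = -9, and -9 ≠ -11  ✔
#5 min(-2, -8, -8) = -8  ✔
#6 min(8, -9, -8) = -9  ✔
#7 eta = -9 > -12, so we need eps ≤ 0; eps = -2 ≤ 0  ✔
#8 eps = -2 is not in {-1, -6, 3}  ✘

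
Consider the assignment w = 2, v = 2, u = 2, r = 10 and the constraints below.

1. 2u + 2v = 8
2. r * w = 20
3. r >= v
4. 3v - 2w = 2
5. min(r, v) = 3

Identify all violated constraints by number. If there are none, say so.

1. 2u + 2v = 2(2) + 2(2) = 8  true
2. r * w = 10 * 2 = 20  true
3. r = 10, v = 2; 10 ≥ 2  true
4. 3v - 2w = 3(2) - 2(2) = 2  true
5. min(10, 2) = 2, not 3  false

The assignment fails constraint 5.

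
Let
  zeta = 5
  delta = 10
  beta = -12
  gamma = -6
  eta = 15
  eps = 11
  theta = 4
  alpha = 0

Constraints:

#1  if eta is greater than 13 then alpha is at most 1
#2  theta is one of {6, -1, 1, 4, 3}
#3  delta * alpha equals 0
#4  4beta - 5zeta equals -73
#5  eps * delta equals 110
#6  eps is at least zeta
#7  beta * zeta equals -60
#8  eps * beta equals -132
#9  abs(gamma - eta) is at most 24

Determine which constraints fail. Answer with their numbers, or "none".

#1 eta = 15 > 13, so we need alpha ≤ 1; alpha = 0 ≤ 1  OK
#2 theta = 4 is in {6, -1, 1, 4, 3}  OK
#3 delta * alpha = 10 * 0 = 0  OK
#4 4beta - 5zeta = 4(-12) - 5(5) = -73  OK
#5 eps * delta = 11 * 10 = 110  OK
#6 eps = 11, zeta = 5; 11 ≥ 5  OK
#7 beta * zeta = -12 * 5 = -60  OK
#8 eps * beta = 11 * (-12) = -132  OK
#9 abs(-6 - 15) = 21; 21 ≤ 24  OK

Yes — all constraints hold.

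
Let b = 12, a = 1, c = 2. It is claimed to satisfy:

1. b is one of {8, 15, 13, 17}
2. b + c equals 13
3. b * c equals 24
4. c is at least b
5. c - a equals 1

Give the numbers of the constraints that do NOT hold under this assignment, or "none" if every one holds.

1. b = 12 is not in {8, 15, 13, 17}  FAIL
2. b + c = 12 + 2 = 14, not 13  FAIL
3. b * c = 12 * 2 = 24  OK
4. c = 2, b = 12; 2 < 12 (want ≥)  FAIL
5. c - a = 2 - 1 = 1  OK

No — constraints 1, 2, 4 are not satisfied.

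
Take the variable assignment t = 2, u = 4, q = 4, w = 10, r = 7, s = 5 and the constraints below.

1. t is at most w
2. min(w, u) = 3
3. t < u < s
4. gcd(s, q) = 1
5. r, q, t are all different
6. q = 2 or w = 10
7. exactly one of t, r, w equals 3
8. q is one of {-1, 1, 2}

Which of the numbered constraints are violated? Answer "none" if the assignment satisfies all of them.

Violated: 2, 7, and 8.

1. t = 2, w = 10; 2 ≤ 10  holds
2. min(10, 4) = 4, not 3  fails
3. values 2 < 4 < 5  holds
4. gcd(5, 4) = 1  holds
5. values 7, 4, 2 are pairwise distinct  holds
6. q = 4 ≠ 2, but w = 10 = 10 (second disjunct)  holds
7. t=2, r=7, w=10; 0 of them equal 3, not exactly one  fails
8. q = 4 is not in {-1, 1, 2}  fails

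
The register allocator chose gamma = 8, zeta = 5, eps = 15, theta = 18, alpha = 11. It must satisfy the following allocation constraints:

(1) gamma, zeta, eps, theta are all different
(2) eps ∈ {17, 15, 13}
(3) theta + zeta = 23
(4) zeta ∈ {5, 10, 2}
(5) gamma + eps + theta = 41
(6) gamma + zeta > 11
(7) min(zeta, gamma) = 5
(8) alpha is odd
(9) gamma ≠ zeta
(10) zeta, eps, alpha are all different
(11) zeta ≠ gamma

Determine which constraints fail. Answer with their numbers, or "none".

(1) values 8, 5, 15, 18 are pairwise distinct — holds.
(2) eps = 15 is in {17, 15, 13} — holds.
(3) theta + zeta = 18 + 5 = 23 — holds.
(4) zeta = 5 is in {5, 10, 2} — holds.
(5) gamma + eps + theta = 8 + 15 + 18 = 41 — holds.
(6) gamma + zeta = 8 + 5 = 13; 13 > 11 — holds.
(7) min(5, 8) = 5 — holds.
(8) alpha = 11 is odd — holds.
(9) gamma = 8, zeta = 5; distinct — holds.
(10) values 5, 15, 11 are pairwise distinct — holds.
(11) zeta = 5, gamma = 8; distinct — holds.

Yes — all constraints hold.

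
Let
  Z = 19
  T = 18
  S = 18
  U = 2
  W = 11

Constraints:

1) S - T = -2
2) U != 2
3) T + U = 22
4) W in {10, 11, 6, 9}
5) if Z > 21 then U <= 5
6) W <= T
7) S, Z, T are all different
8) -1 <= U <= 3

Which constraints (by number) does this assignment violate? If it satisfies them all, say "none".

Violated: 1, 2, 3, 7.

1) S - T = 18 - 18 = 0, not -2  no
2) U = 2, but 2 is required to differ  no
3) T + U = 18 + 2 = 20, not 22  no
4) W = 11 is in {10, 11, 6, 9}  yes
5) Z = 19, not > 21; antecedent false, conditional vacuously true  yes
6) W = 11, T = 18; 11 ≤ 18  yes
7) S = T = 18, not all different  no
8) U = 2 lies in [-1, 3]  yes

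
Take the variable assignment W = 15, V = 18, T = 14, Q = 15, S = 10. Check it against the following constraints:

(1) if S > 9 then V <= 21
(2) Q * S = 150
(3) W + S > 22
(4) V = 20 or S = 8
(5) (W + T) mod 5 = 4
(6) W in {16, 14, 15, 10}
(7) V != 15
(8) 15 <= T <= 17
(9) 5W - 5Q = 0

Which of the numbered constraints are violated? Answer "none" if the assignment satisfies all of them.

(1) S = 10 > 9, so we need V ≤ 21; V = 18 ≤ 21  true
(2) Q * S = 15 * 10 = 150  true
(3) W + S = 15 + 10 = 25; 25 > 22  true
(4) V = 18 ≠ 20 and S = 10 ≠ 8; both disjuncts false  false
(5) W + T = 29; 29 mod 5 = 4  true
(6) W = 15 is in {16, 14, 15, 10}  true
(7) V = 18, and 18 ≠ 15  true
(8) T = 14 is outside [15, 17]  false
(9) 5W - 5Q = 5(15) - 5(15) = 0  true

Violated: 4, 8.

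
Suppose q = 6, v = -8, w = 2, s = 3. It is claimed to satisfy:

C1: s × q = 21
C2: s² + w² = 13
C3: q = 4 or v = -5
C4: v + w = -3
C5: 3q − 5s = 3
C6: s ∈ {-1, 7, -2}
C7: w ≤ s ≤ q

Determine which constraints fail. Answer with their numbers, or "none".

The assignment fails constraints 1, 3, 4, 6.

C1: s × q = 3 × 6 = 18, not 21 — does not hold.
C2: s² + w² = 3² + 2² = 9 + 4 = 13 — holds.
C3: q = 6 ≠ 4 and v = -8 ≠ -5; both disjuncts false — does not hold.
C4: v + w = -8 + 2 = -6, not -3 — does not hold.
C5: 3q − 5s = 3(6) − 5(3) = 3 — holds.
C6: s = 3 is not in {-1, 7, -2} — does not hold.
C7: values 2 ≤ 3 ≤ 6 — holds.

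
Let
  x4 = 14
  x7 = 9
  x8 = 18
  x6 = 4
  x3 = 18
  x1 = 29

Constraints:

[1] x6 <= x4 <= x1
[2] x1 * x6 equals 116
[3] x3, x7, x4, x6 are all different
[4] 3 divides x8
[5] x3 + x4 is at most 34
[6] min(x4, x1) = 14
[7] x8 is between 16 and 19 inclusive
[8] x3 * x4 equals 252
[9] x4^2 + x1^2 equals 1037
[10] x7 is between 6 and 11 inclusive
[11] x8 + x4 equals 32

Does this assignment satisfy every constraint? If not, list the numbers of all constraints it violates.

No violations.

[1] values 4 <= 14 <= 29  ✔
[2] x1 * x6 = 29 * 4 = 116  ✔
[3] values 18, 9, 14, 4 are pairwise distinct  ✔
[4] 18 / 3 = 6, so 3 divides 18  ✔
[5] x3 + x4 = 18 + 14 = 32; 32 ≤ 34  ✔
[6] min(14, 29) = 14  ✔
[7] x8 = 18 lies in [16, 19]  ✔
[8] x3 * x4 = 18 * 14 = 252  ✔
[9] x4^2 + x1^2 = 14^2 + 29^2 = 196 + 841 = 1037  ✔
[10] x7 = 9 lies in [6, 11]  ✔
[11] x8 + x4 = 18 + 14 = 32  ✔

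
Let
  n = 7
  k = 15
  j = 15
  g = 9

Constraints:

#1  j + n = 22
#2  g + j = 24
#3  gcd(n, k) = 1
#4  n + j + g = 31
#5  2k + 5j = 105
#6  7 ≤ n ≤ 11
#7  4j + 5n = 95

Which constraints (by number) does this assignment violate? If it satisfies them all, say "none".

Yes — all constraints hold.

#1 j + n = 15 + 7 = 22 — OK.
#2 g + j = 9 + 15 = 24 — OK.
#3 gcd(7, 15) = 1 — OK.
#4 n + j + g = 7 + 15 + 9 = 31 — OK.
#5 2k + 5j = 2(15) + 5(15) = 105 — OK.
#6 n = 7 lies in [7, 11] — OK.
#7 4j + 5n = 4(15) + 5(7) = 95 — OK.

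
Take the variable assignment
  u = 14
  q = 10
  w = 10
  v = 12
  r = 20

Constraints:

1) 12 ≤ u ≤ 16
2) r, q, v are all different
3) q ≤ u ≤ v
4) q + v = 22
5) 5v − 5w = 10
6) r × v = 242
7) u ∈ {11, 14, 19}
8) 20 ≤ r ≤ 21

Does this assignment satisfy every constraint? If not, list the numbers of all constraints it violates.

1) u = 14 lies in [12, 16]  yes
2) values 20, 10, 12 are pairwise distinct  yes
3) values 10, 14, 12; u = 14 is not ≤ v = 12  no
4) q + v = 10 + 12 = 22  yes
5) 5v − 5w = 5(12) − 5(10) = 10  yes
6) r × v = 20 × 12 = 240, not 242  no
7) u = 14 is in {11, 14, 19}  yes
8) r = 20 lies in [20, 21]  yes

Constraints 3 and 6 do not hold.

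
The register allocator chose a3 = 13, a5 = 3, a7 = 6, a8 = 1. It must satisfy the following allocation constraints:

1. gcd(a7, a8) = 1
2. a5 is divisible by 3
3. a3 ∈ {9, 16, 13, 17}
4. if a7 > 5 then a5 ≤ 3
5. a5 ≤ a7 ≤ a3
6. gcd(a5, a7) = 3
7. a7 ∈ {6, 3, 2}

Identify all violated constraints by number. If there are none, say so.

None — every constraint holds.

1. gcd(6, 1) = 1  ✔
2. 3 / 3 = 1, so 3 divides 3  ✔
3. a3 = 13 is in {9, 16, 13, 17}  ✔
4. a7 = 6 > 5, so we need a5 ≤ 3; a5 = 3 ≤ 3  ✔
5. values 3 ≤ 6 ≤ 13  ✔
6. gcd(3, 6) = 3  ✔
7. a7 = 6 is in {6, 3, 2}  ✔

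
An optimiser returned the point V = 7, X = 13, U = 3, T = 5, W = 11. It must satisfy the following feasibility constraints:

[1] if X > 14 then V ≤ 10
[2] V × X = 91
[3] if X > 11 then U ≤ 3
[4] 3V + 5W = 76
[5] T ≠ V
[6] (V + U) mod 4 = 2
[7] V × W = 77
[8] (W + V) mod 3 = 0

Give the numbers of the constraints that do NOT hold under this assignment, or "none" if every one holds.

[1] X = 13, not > 14; antecedent false, conditional vacuously true  true
[2] V × X = 7 × 13 = 91  true
[3] X = 13 > 11, so we need U ≤ 3; U = 3 ≤ 3  true
[4] 3V + 5W = 3(7) + 5(11) = 76  true
[5] T = 5, V = 7; distinct  true
[6] V + U = 10; 10 mod 4 = 2  true
[7] V × W = 7 × 11 = 77  true
[8] W + V = 18; 18 mod 3 = 0  true

No violations.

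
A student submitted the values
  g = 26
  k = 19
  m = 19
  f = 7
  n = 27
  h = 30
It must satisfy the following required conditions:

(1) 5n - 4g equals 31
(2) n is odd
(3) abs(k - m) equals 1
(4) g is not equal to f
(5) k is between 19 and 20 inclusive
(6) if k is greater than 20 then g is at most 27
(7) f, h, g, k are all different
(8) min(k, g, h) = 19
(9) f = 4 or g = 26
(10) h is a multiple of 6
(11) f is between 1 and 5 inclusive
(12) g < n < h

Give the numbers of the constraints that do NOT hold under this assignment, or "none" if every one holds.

(1) 5n - 4g = 5(27) - 4(26) = 31 — OK.
(2) n = 27 is odd — OK.
(3) abs(19 - 19) = 0, not 1 — violated.
(4) g = 26, f = 7; distinct — OK.
(5) k = 19 lies in [19, 20] — OK.
(6) k = 19, not > 20; antecedent false, conditional vacuously true — OK.
(7) values 7, 30, 26, 19 are pairwise distinct — OK.
(8) min(19, 26, 30) = 19 — OK.
(9) f = 7 ≠ 4, but g = 26 = 26 (second disjunct) — OK.
(10) 30 / 6 = 5, so 6 divides 30 — OK.
(11) f = 7 is outside [1, 5] — violated.
(12) values 26 < 27 < 30 — OK.

Constraints 3, 11 are violated.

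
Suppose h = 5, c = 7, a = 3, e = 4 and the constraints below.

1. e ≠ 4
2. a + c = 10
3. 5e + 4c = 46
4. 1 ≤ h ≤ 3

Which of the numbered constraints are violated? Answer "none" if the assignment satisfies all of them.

1. e = 4, but 4 is required to differ — fails.
2. a + c = 3 + 7 = 10 — holds.
3. 5e + 4c = 5(4) + 4(7) = 48, not 46 — fails.
4. h = 5 is outside [1, 3] — fails.

Constraints 1, 3, 4 do not hold.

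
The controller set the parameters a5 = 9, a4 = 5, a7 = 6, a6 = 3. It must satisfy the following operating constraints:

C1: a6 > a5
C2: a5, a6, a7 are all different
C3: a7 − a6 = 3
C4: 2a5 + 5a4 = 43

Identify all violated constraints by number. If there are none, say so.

Constraint 1 does not hold.

C1: a6 = 3, a5 = 9; 3 ≤ 9 (want >) — fails.
C2: values 9, 3, 6 are pairwise distinct — holds.
C3: a7 − a6 = 6 − 3 = 3 — holds.
C4: 2a5 + 5a4 = 2(9) + 5(5) = 43 — holds.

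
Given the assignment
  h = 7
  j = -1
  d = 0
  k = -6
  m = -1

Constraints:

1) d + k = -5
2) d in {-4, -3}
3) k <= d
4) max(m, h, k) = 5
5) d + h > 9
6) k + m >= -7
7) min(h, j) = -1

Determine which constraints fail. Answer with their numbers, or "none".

1) d + k = 0 + (-6) = -6, not -5 — does not hold.
2) d = 0 is not in {-4, -3} — does not hold.
3) k = -6, d = 0; -6 ≤ 0 — holds.
4) max(-1, 7, -6) = 7, not 5 — does not hold.
5) d + h = 0 + 7 = 7; 7 ≤ 9, bound 9 not met — does not hold.
6) k + m = -6 + (-1) = -7; -7 ≥ -7 — holds.
7) min(7, -1) = -1 — holds.

No — constraints 1, 2, 4, 5 are not satisfied.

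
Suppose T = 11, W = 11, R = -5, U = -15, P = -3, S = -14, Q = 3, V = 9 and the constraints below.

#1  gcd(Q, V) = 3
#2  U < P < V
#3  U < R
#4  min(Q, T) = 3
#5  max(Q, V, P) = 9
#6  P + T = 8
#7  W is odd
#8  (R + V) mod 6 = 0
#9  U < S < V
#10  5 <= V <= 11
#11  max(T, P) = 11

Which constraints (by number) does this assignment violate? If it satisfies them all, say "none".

#1 gcd(3, 9) = 3 — OK.
#2 values -15 < -3 < 9 — OK.
#3 U = -15, R = -5; -15 < -5 — OK.
#4 min(3, 11) = 3 — OK.
#5 max(3, 9, -3) = 9 — OK.
#6 P + T = -3 + 11 = 8 — OK.
#7 W = 11 is odd — OK.
#8 R + V = 4; 4 mod 6 = 4, not 0 — violated.
#9 values -15 < -14 < 9 — OK.
#10 V = 9 lies in [5, 11] — OK.
#11 max(11, -3) = 11 — OK.

No — constraint 8 is not satisfied.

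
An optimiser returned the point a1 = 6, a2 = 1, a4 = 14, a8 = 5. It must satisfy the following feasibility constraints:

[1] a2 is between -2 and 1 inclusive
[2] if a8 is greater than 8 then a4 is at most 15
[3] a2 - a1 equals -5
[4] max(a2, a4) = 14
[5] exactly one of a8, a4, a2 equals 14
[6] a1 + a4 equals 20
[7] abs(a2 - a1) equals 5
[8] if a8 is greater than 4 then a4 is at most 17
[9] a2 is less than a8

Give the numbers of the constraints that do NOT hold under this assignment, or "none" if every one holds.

[1] a2 = 1 lies in [-2, 1] — OK.
[2] a8 = 5, not > 8; antecedent false, conditional vacuously true — OK.
[3] a2 - a1 = 1 - 6 = -5 — OK.
[4] max(1, 14) = 14 — OK.
[5] a8=5, a4=14, a2=1; 1 of them equals 14 — OK.
[6] a1 + a4 = 6 + 14 = 20 — OK.
[7] abs(1 - 6) = 5 — OK.
[8] a8 = 5 > 4, so we need a4 ≤ 17; a4 = 14 ≤ 17 — OK.
[9] a2 = 1, a8 = 5; 1 < 5 — OK.

Yes — all constraints hold.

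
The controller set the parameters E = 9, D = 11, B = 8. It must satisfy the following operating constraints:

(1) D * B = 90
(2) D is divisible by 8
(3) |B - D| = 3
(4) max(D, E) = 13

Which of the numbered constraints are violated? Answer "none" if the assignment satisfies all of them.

Constraints 1, 2, and 4 do not hold.

(1) D * B = 11 * 8 = 88, not 90 — violated.
(2) 11 = 8*1 + 3, so 8 does not divide 11 — violated.
(3) |8 - 11| = 3 — OK.
(4) max(11, 9) = 11, not 13 — violated.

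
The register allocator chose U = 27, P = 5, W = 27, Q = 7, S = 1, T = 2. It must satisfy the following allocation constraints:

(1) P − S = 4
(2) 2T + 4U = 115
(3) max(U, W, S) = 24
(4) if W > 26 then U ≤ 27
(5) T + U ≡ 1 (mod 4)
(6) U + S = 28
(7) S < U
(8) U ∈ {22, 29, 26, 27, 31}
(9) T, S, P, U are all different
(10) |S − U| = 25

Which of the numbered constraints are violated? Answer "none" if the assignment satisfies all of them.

(1) P − S = 5 − 1 = 4  ✓
(2) 2T + 4U = 2(2) + 4(27) = 112, not 115  ✗
(3) max(27, 27, 1) = 27, not 24  ✗
(4) W = 27 > 26, so we need U ≤ 27; U = 27 ≤ 27  ✓
(5) T + U = 29; 29 mod 4 = 1  ✓
(6) U + S = 27 + 1 = 28  ✓
(7) S = 1, U = 27; 1 < 27  ✓
(8) U = 27 is in {22, 29, 26, 27, 31}  ✓
(9) values 2, 1, 5, 27 are pairwise distinct  ✓
(10) |1 − 27| = 26, not 25  ✗

No — constraints 2, 3, 10 are not satisfied.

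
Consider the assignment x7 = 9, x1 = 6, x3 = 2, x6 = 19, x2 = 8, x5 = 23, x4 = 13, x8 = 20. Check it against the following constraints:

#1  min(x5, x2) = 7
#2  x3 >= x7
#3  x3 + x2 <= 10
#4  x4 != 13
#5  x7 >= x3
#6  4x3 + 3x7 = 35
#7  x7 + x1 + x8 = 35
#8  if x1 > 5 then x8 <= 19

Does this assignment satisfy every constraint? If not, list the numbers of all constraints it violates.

#1 min(23, 8) = 8, not 7  ✗
#2 x3 = 2, x7 = 9; 2 < 9 (want ≥)  ✗
#3 x3 + x2 = 2 + 8 = 10; 10 ≤ 10  ✓
#4 x4 = 13, but 13 is required to differ  ✗
#5 x7 = 9, x3 = 2; 9 ≥ 2  ✓
#6 4x3 + 3x7 = 4(2) + 3(9) = 35  ✓
#7 x7 + x1 + x8 = 9 + 6 + 20 = 35  ✓
#8 x1 = 6 > 5, so we need x8 ≤ 19; but x8 = 20 > 19  ✗

Violated: 1, 2, 4, and 8.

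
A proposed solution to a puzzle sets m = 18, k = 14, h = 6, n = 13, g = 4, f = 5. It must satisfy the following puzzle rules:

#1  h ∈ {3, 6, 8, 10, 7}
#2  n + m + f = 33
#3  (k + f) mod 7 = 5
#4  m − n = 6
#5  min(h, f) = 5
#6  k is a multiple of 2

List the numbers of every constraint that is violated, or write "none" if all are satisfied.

Constraints 2 and 4 are violated.

#1 h = 6 is in {3, 6, 8, 10, 7}  true
#2 n + m + f = 13 + 18 + 5 = 36, not 33  false
#3 k + f = 19; 19 mod 7 = 5  true
#4 m − n = 18 − 13 = 5, not 6  false
#5 min(6, 5) = 5  true
#6 14 / 2 = 7, so 2 divides 14  true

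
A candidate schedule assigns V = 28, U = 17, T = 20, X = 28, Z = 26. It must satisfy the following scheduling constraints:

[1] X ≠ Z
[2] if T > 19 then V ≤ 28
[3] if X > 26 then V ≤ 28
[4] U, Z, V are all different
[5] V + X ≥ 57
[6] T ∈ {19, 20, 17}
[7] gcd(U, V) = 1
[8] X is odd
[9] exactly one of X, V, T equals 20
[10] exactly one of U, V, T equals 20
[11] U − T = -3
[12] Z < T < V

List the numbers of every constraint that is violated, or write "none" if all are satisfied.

[1] X = 28, Z = 26; distinct — holds.
[2] T = 20 > 19, so we need V ≤ 28; V = 28 ≤ 28 — holds.
[3] X = 28 > 26, so we need V ≤ 28; V = 28 ≤ 28 — holds.
[4] values 17, 26, 28 are pairwise distinct — holds.
[5] V + X = 28 + 28 = 56; 56 < 57, bound 57 not met — does not hold.
[6] T = 20 is in {19, 20, 17} — holds.
[7] gcd(17, 28) = 1 — holds.
[8] X = 28 is even — does not hold.
[9] X=28, V=28, T=20; 1 of them equals 20 — holds.
[10] U=17, V=28, T=20; 1 of them equals 20 — holds.
[11] U − T = 17 − 20 = -3 — holds.
[12] values 26, 20, 28; Z = 26 is not < T = 20 — does not hold.

Constraints 5, 8, 12 are violated.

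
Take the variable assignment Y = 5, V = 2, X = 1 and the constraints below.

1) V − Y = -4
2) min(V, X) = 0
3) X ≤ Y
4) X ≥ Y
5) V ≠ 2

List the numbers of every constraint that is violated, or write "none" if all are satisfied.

No — constraints 1, 2, 4, 5 are not satisfied.

1) V − Y = 2 − 5 = -3, not -4  false
2) min(2, 1) = 1, not 0  false
3) X = 1, Y = 5; 1 ≤ 5  true
4) X = 1, Y = 5; 1 < 5 (want ≥)  false
5) V = 2, but 2 is required to differ  false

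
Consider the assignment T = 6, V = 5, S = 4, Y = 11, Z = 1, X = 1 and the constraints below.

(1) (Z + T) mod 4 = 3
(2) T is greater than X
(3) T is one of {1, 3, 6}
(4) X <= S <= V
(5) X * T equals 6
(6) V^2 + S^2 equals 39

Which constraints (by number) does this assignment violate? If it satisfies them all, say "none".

Constraint 6 is violated.

(1) Z + T = 7; 7 mod 4 = 3 — holds.
(2) T = 6, X = 1; 6 > 1 — holds.
(3) T = 6 is in {1, 3, 6} — holds.
(4) values 1 <= 4 <= 5 — holds.
(5) X * T = 1 * 6 = 6 — holds.
(6) V^2 + S^2 = 5^2 + 4^2 = 25 + 16 = 41, not 39 — does not hold.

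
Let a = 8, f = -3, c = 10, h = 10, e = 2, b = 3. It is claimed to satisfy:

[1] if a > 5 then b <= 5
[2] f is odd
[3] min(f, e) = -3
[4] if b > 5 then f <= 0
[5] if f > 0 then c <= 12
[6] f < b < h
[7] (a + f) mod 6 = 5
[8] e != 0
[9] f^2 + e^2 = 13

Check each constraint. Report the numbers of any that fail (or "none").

No violations.

[1] a = 8 > 5, so we need b ≤ 5; b = 3 ≤ 5  true
[2] f = -3 is odd  true
[3] min(-3, 2) = -3  true
[4] b = 3, not > 5; antecedent false, conditional vacuously true  true
[5] f = -3, not > 0; antecedent false, conditional vacuously true  true
[6] values -3 < 3 < 10  true
[7] a + f = 5; 5 mod 6 = 5  true
[8] e = 2, and 2 ≠ 0  true
[9] f^2 + e^2 = (-3)^2 + 2^2 = 9 + 4 = 13  true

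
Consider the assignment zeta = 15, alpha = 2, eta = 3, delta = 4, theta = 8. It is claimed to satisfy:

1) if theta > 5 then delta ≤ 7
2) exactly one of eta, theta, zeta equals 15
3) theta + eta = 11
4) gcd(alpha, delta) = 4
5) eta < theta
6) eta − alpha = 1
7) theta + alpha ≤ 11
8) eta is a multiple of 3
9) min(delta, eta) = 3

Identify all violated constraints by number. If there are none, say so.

Constraint 4 does not hold.

1) theta = 8 > 5, so we need delta ≤ 7; delta = 4 ≤ 7 — satisfied.
2) eta=3, theta=8, zeta=15; 1 of them equals 15 — satisfied.
3) theta + eta = 8 + 3 = 11 — satisfied.
4) gcd(2, 4) = 2, not 4 — violated.
5) eta = 3, theta = 8; 3 < 8 — satisfied.
6) eta − alpha = 3 − 2 = 1 — satisfied.
7) theta + alpha = 8 + 2 = 10; 10 ≤ 11 — satisfied.
8) 3 / 3 = 1, so 3 divides 3 — satisfied.
9) min(4, 3) = 3 — satisfied.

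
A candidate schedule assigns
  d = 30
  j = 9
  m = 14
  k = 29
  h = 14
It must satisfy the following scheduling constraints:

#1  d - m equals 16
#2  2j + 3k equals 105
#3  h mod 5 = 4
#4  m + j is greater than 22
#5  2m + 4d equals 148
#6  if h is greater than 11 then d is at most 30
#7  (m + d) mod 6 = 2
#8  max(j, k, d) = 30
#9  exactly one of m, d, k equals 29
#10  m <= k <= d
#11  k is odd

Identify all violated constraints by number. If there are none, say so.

No violations.

#1 d - m = 30 - 14 = 16  ✓
#2 2j + 3k = 2(9) + 3(29) = 105  ✓
#3 14 mod 5 = 4  ✓
#4 m + j = 14 + 9 = 23; 23 > 22  ✓
#5 2m + 4d = 2(14) + 4(30) = 148  ✓
#6 h = 14 > 11, so we need d ≤ 30; d = 30 ≤ 30  ✓
#7 m + d = 44; 44 mod 6 = 2  ✓
#8 max(9, 29, 30) = 30  ✓
#9 m=14, d=30, k=29; 1 of them equals 29  ✓
#10 values 14 <= 29 <= 30  ✓
#11 k = 29 is odd  ✓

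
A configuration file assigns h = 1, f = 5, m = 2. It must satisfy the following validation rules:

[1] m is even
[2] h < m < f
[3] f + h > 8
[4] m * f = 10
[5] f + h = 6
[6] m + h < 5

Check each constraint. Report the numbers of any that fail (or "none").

[1] m = 2 is even — holds.
[2] values 1 < 2 < 5 — holds.
[3] f + h = 5 + 1 = 6; 6 ≤ 8, bound 8 not met — does not hold.
[4] m * f = 2 * 5 = 10 — holds.
[5] f + h = 5 + 1 = 6 — holds.
[6] m + h = 2 + 1 = 3; 3 < 5 — holds.

The assignment fails constraint 3.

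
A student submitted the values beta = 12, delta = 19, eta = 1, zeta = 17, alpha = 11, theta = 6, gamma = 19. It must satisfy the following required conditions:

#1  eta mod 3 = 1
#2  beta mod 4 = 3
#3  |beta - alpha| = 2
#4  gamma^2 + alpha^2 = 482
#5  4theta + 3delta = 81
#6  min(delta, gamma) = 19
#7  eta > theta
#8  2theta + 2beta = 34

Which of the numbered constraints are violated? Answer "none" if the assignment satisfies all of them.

#1 1 mod 3 = 1 — holds.
#2 12 mod 4 = 0, not 3 — does not hold.
#3 |12 - 11| = 1, not 2 — does not hold.
#4 gamma^2 + alpha^2 = 19^2 + 11^2 = 361 + 121 = 482 — holds.
#5 4theta + 3delta = 4(6) + 3(19) = 81 — holds.
#6 min(19, 19) = 19 — holds.
#7 eta = 1, theta = 6; 1 ≤ 6 (want >) — does not hold.
#8 2theta + 2beta = 2(6) + 2(12) = 36, not 34 — does not hold.

Constraints 2, 3, 7, and 8 do not hold.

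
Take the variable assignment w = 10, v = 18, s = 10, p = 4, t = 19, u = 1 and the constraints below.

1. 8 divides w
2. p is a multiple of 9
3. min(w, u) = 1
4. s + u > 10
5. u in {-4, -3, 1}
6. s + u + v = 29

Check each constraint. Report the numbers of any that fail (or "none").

Constraints 1 and 2 are violated.

1. 10 = 8*1 + 2, so 8 does not divide 10  false
2. 4 = 9*0 + 4, so 9 does not divide 4  false
3. min(10, 1) = 1  true
4. s + u = 10 + 1 = 11; 11 > 10  true
5. u = 1 is in {-4, -3, 1}  true
6. s + u + v = 10 + 1 + 18 = 29  true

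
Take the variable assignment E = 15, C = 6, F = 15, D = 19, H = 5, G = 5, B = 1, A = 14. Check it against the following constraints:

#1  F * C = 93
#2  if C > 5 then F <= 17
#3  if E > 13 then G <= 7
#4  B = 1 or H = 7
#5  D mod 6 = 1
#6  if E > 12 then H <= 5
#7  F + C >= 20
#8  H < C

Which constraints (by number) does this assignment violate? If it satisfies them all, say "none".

#1 F * C = 15 * 6 = 90, not 93  false
#2 C = 6 > 5, so we need F ≤ 17; F = 15 ≤ 17  true
#3 E = 15 > 13, so we need G ≤ 7; G = 5 ≤ 7  true
#4 B = 1 = 1 (first disjunct)  true
#5 19 mod 6 = 1  true
#6 E = 15 > 12, so we need H ≤ 5; H = 5 ≤ 5  true
#7 F + C = 15 + 6 = 21; 21 ≥ 20  true
#8 H = 5, C = 6; 5 < 6  true

The assignment fails constraint 1.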